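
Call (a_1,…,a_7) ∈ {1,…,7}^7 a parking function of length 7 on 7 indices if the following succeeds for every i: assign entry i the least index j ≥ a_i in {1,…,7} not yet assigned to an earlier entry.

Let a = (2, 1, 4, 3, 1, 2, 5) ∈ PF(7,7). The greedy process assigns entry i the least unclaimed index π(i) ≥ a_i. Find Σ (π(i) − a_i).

Σπ = 7·8/2 = 28 (π permutes [7]); Σa = 2+1+4+3+1+2+5 = 18; disp = 28−18 = 10.

10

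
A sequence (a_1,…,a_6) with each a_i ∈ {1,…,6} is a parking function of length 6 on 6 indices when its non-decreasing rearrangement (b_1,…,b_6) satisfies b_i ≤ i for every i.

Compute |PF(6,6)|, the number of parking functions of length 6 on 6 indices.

16807

|PF| = (6−6+1)·(6+1)^(6−1) = 1·16807 = 16807 (Konheim–Weiss)
E.g. (1,3,1,2,6,3) → sorted (1,1,2,3,3,6): b_i ≤ i ∀i, a PF.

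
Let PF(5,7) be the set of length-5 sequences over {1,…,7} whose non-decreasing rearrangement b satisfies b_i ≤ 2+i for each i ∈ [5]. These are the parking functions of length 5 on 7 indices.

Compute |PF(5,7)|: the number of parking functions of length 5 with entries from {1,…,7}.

12288

|PF| = (7−5+1)·(7+1)^(5−1) = 3 · 4096 = 12288 (Konheim–Weiss)
E.g. (3,3,6,6,1) → sorted (1,3,3,6,6): b_i ≤ 2+i ∀i, a PF.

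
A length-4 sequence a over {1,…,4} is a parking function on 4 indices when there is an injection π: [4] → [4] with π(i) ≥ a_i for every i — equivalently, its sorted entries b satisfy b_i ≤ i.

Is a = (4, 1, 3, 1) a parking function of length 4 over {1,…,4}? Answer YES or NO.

Sorted: b = (1, 1, 3, 4).
  b_1=1 ≤ 1
  b_2=1 ≤ 2
  b_3=3 ≤ 3
  b_4=4 ≤ 4
All bounds hold ⇒ YES

YES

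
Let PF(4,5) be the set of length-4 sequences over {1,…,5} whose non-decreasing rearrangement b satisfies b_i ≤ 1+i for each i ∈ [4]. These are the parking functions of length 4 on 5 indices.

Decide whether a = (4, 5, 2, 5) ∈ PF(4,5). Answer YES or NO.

NO

Order a: b = (2, 4, 5, 5).
  b_1=2 ≤ 2
  b_2=4 > 3
  fails at i=2 ⇒ NO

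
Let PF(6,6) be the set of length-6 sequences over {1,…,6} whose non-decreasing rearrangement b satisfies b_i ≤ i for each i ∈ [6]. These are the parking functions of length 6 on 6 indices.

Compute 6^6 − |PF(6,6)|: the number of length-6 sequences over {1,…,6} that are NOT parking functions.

29849

#PF = (7−6)·7^(6−1) = 1×16807 = 16807 (Pollak)
E.g. (5,5,2,2,6,5) → sorted (2,2,5,5,5,6): b_1=2>1, not a PF.
Total 46656; non-PF = 46656−16807 = 29849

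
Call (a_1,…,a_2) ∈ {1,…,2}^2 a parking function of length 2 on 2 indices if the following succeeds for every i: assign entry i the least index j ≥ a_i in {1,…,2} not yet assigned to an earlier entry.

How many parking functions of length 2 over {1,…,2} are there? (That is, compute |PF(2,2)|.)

|PF(2,2)| = (2+1−2)·(2+1)^{2−1} = 1×3 = 3 (Konheim–Weiss)
Example (2,1) → sorted (1,2): b_i ≤ i ∀i, a PF.

3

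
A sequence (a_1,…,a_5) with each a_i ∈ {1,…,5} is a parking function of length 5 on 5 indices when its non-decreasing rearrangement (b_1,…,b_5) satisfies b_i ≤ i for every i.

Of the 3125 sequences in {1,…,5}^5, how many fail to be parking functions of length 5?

1829

|PF(5,5)| = (5−5+1)·(5+1)^(5−1) = 1·1296 = 1296 (Konheim–Weiss)
E.g. (5,4,5,5,2) → sorted (2,4,5,5,5): b_1=2>1, not a PF.
Total 3125; non-PF = 3125−1296 = 1829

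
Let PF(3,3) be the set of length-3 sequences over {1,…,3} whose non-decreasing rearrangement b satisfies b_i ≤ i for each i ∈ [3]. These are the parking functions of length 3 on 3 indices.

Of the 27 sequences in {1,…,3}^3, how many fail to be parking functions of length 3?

|PF| = 1·4^2 = 1×16 = 16
Example (3,2,3) → sorted (2,3,3): b_1=2>1, not a PF.
3^3 − 16 = 27 − 16 = 11

11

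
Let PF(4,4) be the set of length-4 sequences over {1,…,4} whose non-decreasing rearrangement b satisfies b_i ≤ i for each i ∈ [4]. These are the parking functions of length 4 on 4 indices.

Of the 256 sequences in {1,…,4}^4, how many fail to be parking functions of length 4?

131

|PF| = (4+1−4)·(4+1)^{4−1} = 1·125 = 125 (Pollak)
E.g. (4,2,1,4) → sorted (1,2,4,4): b_3=4>3, not a PF.
Total 256; non-PF = 256−125 = 131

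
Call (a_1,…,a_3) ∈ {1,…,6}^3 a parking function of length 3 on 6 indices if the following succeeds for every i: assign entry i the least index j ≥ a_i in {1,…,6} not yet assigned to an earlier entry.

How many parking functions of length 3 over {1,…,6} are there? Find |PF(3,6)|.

196

|PF(3,6)| = (6−3+1)·(6+1)^(3−1) = 4 · 49 = 196 (Pollak)
Example (6,5,4) → sorted (4,5,6): b_i ≤ 3+i ∀i, a PF.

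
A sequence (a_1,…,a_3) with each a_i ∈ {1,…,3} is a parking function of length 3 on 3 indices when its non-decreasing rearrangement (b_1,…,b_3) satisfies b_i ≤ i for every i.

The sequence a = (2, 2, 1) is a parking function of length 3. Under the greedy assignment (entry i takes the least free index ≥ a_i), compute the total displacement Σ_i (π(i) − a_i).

Σπ = 3·4/2 = 6 (π permutes [3]); Σa = 2+2+1 = 5; disp = 6−5 = 1.

1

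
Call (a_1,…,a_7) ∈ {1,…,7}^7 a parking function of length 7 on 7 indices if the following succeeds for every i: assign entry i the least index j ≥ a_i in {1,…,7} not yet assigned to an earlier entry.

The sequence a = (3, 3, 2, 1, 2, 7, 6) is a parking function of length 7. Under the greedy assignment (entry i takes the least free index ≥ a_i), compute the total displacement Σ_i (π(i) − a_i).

Σπ = 28 ({1..7} each once); Σa = 3+3+2+1+2+7+6 = 24; disp = 28−24 = 4.

4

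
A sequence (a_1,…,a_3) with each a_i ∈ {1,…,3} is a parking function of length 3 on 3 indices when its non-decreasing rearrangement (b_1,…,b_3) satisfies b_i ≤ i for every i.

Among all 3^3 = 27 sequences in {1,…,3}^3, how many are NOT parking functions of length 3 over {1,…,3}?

Count = 1·4^2 = 1×16 = 16
Example (3,3,1) → sorted (1,3,3): b_2=3>2, not a PF.
So 27 − 16 = 11 fail.

11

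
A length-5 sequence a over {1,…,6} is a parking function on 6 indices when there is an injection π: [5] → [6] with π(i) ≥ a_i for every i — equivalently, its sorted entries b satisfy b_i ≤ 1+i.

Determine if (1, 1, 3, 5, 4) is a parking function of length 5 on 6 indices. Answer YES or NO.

Rearranged: b = (1, 1, 3, 4, 5).
  b_1=1 ≤ 2
  b_2=1 ≤ 3
  b_3=3 ≤ 4
  b_4=4 ≤ 5
  b_5=5 ≤ 6
All bounds hold ⇒ YES

YES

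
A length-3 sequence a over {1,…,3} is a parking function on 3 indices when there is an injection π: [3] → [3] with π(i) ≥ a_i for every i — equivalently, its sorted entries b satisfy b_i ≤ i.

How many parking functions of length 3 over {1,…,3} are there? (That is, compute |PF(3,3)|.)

|PF(3,3)| = (4−3)·4^(3−1) = 1×16 = 16 (Konheim–Weiss)
One tuple (3,1,2) → sorted (1,2,3): b_i ≤ i ∀i, a PF.

16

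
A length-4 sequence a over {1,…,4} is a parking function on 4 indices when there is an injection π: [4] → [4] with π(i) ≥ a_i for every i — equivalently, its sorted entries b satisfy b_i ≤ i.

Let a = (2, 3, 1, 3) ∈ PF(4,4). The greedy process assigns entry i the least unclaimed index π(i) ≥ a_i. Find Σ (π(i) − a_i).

Σπ(i) = 1+…+4 = 10; Σa = 2+3+1+3 = 9; disp = 10−9 = 1.

1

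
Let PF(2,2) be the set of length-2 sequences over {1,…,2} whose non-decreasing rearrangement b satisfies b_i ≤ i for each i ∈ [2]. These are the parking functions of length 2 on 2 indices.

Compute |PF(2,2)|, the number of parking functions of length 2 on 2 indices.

#PF = (2+1−2)·(2+1)^{2−1} = 1·3 = 3 [KW]
E.g. (1,1) → sorted (1,1): b_i ≤ i ∀i, a PF.

3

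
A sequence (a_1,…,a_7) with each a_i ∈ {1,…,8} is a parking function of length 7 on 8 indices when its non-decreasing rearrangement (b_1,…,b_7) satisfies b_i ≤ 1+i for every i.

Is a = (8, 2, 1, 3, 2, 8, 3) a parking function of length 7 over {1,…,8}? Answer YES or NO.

NO

Rearranged: b = (1, 2, 2, 3, 3, 8, 8).
  b_1=1 ≤ 2
  b_2=2 ≤ 3
  b_3=2 ≤ 4
  b_4=3 ≤ 5
  b_5=3 ≤ 6
  b_6=8 > 7
  fails at i=6 ⇒ NO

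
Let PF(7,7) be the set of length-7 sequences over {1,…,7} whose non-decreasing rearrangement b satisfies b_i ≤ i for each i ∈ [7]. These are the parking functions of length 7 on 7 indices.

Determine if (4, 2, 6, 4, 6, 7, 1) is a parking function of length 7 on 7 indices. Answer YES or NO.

NO

Rearranged: b = (1, 2, 4, 4, 6, 6, 7).
  b_1=1 ≤ 1
  b_2=2 ≤ 2
  b_3=4 > 3
  fails at i=3 ⇒ NO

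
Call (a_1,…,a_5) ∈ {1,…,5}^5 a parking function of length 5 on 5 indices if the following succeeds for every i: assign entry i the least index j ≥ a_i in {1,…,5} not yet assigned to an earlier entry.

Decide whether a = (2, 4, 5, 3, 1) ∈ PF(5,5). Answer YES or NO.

YES

Order a: b = (1, 2, 3, 4, 5).
  b_1=1 ≤ 1
  b_2=2 ≤ 2
  b_3=3 ≤ 3
  b_4=4 ≤ 4
  b_5=5 ≤ 5
All bounds hold ⇒ YES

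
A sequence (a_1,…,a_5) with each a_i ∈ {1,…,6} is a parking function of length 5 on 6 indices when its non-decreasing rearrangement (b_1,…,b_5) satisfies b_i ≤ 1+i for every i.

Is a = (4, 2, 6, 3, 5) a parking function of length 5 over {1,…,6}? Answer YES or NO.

YES

Order a: b = (2, 3, 4, 5, 6).
  b_1=2 ≤ 2
  b_2=3 ≤ 3
  b_3=4 ≤ 4
  b_4=5 ≤ 5
  b_5=6 ≤ 6
All bounds hold ⇒ YES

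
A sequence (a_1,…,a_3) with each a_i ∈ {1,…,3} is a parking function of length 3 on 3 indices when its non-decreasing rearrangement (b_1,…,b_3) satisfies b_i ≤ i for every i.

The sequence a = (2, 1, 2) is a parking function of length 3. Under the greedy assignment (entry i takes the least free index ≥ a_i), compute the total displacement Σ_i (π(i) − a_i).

Σπ(i) = 1+…+3 = 6; Σa = 2+1+2 = 5; disp = 6−5 = 1.

1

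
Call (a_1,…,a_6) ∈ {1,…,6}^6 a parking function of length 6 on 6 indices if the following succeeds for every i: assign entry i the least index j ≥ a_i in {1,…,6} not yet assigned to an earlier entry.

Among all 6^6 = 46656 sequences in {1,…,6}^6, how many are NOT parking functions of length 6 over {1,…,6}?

|PF(6,6)| = 1·7^5 = 1 · 16807 = 16807 (Konheim–Weiss)
E.g. (6,6,6,2,3,4) → sorted (2,3,4,6,6,6): b_1=2>1, not a PF.
6^6 − 16807 = 46656 − 16807 = 29849

29849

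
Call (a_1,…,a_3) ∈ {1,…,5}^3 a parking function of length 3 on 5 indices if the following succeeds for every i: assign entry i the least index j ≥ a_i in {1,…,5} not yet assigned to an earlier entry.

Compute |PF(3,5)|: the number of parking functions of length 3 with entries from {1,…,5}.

#PF = (5+1−3)·(5+1)^{3−1} = 3·36 = 108
Example (1,2,4) → sorted (1,2,4): b_i ≤ 2+i ∀i, a PF.

108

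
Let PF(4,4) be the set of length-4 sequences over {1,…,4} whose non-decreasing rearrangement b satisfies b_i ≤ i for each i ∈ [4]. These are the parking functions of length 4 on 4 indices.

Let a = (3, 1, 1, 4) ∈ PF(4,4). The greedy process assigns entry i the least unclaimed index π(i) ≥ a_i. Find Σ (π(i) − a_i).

Σπ = 4·5/2 = 10 (π permutes [4]); Σa = 3+1+1+4 = 9; disp = 10−9 = 1.

1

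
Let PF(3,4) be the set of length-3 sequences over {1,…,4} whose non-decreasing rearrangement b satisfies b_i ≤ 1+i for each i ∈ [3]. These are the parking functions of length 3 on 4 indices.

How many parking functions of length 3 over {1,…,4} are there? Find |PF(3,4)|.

50

Count = (4+1−3)·(4+1)^{3−1} = 2·25 = 50 (Pollak)
E.g. (2,4,3) → sorted (2,3,4): b_i ≤ 1+i ∀i, a PF.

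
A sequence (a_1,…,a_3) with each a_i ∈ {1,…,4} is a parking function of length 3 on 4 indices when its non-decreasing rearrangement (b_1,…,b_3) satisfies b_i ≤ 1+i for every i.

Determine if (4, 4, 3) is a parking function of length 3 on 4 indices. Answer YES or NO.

Rearranged: b = (3, 4, 4).
  b_1=3 > 2
  fails at i=1 ⇒ NO

NO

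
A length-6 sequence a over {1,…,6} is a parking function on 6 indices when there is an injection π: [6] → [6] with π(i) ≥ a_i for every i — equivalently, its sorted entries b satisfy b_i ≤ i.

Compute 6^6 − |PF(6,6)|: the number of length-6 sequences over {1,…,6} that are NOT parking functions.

29849

|PF(6,6)| = (6+1−6)·(6+1)^{6−1} = 1 · 16807 = 16807 [KW]
Check (6,5,5,2,6,6) → sorted (2,5,5,6,6,6): b_1=2>1, not a PF.
Total 46656; non-PF = 46656−16807 = 29849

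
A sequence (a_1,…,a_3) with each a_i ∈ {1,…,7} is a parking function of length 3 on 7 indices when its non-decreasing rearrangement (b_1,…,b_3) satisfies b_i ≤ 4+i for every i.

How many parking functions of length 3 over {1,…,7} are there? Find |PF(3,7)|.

Count = (7−3+1)·(7+1)^(3−1) = 5·64 = 320 [KW]
Check (7,2,4) → sorted (2,4,7): b_i ≤ 4+i ∀i, a PF.

320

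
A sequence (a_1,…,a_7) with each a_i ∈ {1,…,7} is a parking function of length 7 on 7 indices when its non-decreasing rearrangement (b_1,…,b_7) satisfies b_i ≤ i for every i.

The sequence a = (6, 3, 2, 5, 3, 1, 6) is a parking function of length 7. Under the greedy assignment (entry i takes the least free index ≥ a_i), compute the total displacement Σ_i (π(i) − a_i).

Σπ(i) = 1+…+7 = 28; Σa = 6+3+2+5+3+1+6 = 26; disp = 28−26 = 2.

2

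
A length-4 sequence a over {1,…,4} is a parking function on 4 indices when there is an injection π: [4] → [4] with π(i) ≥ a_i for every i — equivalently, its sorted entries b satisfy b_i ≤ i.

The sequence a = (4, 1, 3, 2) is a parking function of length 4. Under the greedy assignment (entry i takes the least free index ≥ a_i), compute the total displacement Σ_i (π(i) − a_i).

Σπ(i) = 1+…+4 = 10; Σa = 4+1+3+2 = 10; disp = 10−10 = 0.

0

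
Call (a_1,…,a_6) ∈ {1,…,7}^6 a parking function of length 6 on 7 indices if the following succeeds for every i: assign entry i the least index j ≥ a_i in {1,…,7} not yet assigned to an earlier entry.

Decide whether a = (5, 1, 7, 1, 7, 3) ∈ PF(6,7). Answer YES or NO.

Order a: b = (1, 1, 3, 5, 7, 7).
  b_1=1 ≤ 2
  b_2=1 ≤ 3
  b_3=3 ≤ 4
  b_4=5 ≤ 5
  b_5=7 > 6
  fails at i=5 ⇒ NO

NO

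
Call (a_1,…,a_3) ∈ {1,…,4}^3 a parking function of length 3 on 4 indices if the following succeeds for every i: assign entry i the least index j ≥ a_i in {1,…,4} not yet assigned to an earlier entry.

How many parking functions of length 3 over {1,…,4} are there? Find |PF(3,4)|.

50

|PF| = 2·5^2 = 2·25 = 50 (Pollak)
Check (1,4,2) → sorted (1,2,4): b_i ≤ 1+i ∀i, a PF.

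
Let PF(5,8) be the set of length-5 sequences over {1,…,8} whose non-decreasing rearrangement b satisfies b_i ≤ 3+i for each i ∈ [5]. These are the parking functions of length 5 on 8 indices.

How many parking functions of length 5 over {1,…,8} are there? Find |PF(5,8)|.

Count = (8+1−5)·(8+1)^{5−1} = 4×6561 = 26244 (Konheim–Weiss)
Example (3,1,5,3,7) → sorted (1,3,3,5,7): b_i ≤ 3+i ∀i, a PF.

26244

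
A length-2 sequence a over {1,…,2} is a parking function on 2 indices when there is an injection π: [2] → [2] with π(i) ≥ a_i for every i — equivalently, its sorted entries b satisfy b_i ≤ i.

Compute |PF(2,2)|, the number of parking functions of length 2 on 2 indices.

3

Count = (2+1−2)·(2+1)^{2−1} = 1×3 = 3 (Pollak)
E.g. (1,2) → sorted (1,2): b_i ≤ i ∀i, a PF.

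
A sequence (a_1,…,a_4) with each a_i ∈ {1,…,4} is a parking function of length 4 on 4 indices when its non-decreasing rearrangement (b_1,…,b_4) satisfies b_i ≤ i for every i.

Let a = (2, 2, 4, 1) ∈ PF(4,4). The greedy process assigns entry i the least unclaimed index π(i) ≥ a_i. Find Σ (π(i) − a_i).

1

Σπ(i) = 1+…+4 = 10; Σa = 2+2+4+1 = 9; disp = 10−9 = 1.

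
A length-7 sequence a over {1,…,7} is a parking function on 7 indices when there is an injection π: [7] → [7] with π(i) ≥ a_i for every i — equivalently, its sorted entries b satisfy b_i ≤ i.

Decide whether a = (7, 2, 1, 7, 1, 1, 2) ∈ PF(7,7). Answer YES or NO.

Rearranged: b = (1, 1, 1, 2, 2, 7, 7).
  b_1=1 ≤ 1
  b_2=1 ≤ 2
  b_3=1 ≤ 3
  b_4=2 ≤ 4
  b_5=2 ≤ 5
  b_6=7 > 6
  fails at i=6 ⇒ NO

NO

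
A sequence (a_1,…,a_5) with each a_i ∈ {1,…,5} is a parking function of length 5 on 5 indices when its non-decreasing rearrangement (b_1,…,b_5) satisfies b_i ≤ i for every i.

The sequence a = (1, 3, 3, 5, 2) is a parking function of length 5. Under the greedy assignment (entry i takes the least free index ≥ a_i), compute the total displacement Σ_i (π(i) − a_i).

Σπ(i) = 1+…+5 = 15; Σa = 1+3+3+5+2 = 14; disp = 15−14 = 1.

1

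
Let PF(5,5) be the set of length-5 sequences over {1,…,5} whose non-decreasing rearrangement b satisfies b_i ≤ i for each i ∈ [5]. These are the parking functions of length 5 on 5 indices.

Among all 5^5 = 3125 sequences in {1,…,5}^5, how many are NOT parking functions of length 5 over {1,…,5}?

1829

#PF = (5+1−5)·(5+1)^{5−1} = 1×1296 = 1296 [KW]
Example (3,5,4,3,3) → sorted (3,3,3,4,5): b_1=3>1, not a PF.
So 3125 − 1296 = 1829 fail.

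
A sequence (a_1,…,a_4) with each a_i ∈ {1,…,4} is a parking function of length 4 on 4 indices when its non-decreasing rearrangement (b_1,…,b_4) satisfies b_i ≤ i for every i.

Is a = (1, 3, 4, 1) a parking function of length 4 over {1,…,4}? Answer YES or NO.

Order a: b = (1, 1, 3, 4).
  b_1=1 ≤ 1
  b_2=1 ≤ 2
  b_3=3 ≤ 3
  b_4=4 ≤ 4
All bounds hold ⇒ YES

YES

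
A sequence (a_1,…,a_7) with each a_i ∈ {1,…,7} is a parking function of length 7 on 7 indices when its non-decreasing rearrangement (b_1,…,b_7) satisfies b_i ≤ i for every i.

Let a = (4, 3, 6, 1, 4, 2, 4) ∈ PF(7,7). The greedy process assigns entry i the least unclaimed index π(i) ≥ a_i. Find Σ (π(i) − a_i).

4

Σπ = 28 ({1..7} each once); Σa = 4+3+6+1+4+2+4 = 24; disp = 28−24 = 4.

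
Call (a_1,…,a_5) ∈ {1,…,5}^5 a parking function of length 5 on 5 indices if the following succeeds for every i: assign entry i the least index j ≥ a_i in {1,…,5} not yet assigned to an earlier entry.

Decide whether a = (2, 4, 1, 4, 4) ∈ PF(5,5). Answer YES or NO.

Rearranged: b = (1, 2, 4, 4, 4).
  b_1=1 ≤ 1
  b_2=2 ≤ 2
  b_3=4 > 3
  fails at i=3 ⇒ NO

NO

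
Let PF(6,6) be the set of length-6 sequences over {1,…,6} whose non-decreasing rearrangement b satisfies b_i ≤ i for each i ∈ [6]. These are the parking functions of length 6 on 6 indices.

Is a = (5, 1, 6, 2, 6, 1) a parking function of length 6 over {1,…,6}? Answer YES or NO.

NO

Rearranged: b = (1, 1, 2, 5, 6, 6).
  b_1=1 ≤ 1
  b_2=1 ≤ 2
  b_3=2 ≤ 3
  b_4=5 > 4
  fails at i=4 ⇒ NO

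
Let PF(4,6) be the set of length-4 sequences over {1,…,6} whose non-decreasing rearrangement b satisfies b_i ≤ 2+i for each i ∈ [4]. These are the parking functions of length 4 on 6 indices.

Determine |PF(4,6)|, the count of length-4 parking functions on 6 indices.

|PF(4,6)| = (6+1−4)·(6+1)^{4−1} = 3 · 343 = 1029 (Pollak)
Example (1,3,6,4) → sorted (1,3,4,6): b_i ≤ 2+i ∀i, a PF.

1029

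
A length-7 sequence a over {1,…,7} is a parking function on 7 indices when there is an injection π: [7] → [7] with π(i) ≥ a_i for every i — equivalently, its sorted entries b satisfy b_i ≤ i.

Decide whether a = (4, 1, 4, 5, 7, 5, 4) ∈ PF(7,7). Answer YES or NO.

Sorted: b = (1, 4, 4, 4, 5, 5, 7).
  b_1=1 ≤ 1
  b_2=4 > 2
  fails at i=2 ⇒ NO

NO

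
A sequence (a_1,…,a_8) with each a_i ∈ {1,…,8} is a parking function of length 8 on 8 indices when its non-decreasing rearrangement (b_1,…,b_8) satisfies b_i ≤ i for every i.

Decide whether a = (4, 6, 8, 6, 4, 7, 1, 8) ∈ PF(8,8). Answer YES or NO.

Rearranged: b = (1, 4, 4, 6, 6, 7, 8, 8).
  b_1=1 ≤ 1
  b_2=4 > 2
  fails at i=2 ⇒ NO

NO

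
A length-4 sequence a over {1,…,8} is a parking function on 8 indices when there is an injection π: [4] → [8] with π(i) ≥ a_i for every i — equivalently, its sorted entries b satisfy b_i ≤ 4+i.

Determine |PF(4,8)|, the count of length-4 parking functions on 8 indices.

Count = (9−4)·9^(4−1) = 5 · 729 = 3645
Example (8,1,3,3) → sorted (1,3,3,8): b_i ≤ 4+i ∀i, a PF.

3645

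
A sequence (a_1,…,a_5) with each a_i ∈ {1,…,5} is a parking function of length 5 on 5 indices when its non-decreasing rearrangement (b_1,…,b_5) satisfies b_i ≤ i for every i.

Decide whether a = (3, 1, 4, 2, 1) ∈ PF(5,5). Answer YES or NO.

YES

Order a: b = (1, 1, 2, 3, 4).
  b_1=1 ≤ 1
  b_2=1 ≤ 2
  b_3=2 ≤ 3
  b_4=3 ≤ 4
  b_5=4 ≤ 5
All bounds hold ⇒ YES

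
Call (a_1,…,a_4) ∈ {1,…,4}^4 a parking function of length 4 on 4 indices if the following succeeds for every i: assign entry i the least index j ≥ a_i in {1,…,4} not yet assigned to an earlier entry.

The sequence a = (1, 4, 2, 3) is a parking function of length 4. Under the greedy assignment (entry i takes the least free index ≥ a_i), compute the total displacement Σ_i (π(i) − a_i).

0

Σπ = 10 ({1..4} each once); Σa = 1+4+2+3 = 10; disp = 10−10 = 0.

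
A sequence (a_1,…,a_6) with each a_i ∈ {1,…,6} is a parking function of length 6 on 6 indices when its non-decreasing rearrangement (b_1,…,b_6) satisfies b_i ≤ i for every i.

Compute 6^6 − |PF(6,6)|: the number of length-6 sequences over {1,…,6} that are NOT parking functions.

|PF(6,6)| = (7−6)·7^(6−1) = 1×16807 = 16807 [KW]
E.g. (6,3,5,5,2,3) → sorted (2,3,3,5,5,6): b_1=2>1, not a PF.
So 46656 − 16807 = 29849 fail.

29849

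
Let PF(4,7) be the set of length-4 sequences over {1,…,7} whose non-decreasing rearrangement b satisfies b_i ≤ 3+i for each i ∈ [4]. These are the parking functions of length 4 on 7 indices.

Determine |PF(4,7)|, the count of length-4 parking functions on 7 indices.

Count = (7−4+1)·(7+1)^(4−1) = 4 · 512 = 2048
Check (2,7,6,1) → sorted (1,2,6,7): b_i ≤ 3+i ∀i, a PF.

2048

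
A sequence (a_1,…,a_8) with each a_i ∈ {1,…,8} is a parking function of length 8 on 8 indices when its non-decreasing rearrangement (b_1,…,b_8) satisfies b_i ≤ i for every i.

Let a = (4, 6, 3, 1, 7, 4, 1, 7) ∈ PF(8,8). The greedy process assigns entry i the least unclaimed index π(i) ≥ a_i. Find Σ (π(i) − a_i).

3

Σπ(i) = 1+…+8 = 36; Σa = 4+6+3+1+7+4+1+7 = 33; disp = 36−33 = 3.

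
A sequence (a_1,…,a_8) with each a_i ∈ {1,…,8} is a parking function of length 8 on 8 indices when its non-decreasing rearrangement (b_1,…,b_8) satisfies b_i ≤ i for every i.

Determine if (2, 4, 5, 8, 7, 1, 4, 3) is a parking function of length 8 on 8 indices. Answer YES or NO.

Sorted: b = (1, 2, 3, 4, 4, 5, 7, 8).
  b_1=1 ≤ 1
  b_2=2 ≤ 2
  b_3=3 ≤ 3
  b_4=4 ≤ 4
  b_5=4 ≤ 5
  b_6=5 ≤ 6
  b_7=7 ≤ 7
  b_8=8 ≤ 8
All bounds hold ⇒ YES

YES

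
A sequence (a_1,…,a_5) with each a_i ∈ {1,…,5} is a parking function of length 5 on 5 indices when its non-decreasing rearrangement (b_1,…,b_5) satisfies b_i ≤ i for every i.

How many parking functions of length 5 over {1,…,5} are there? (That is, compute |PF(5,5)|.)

1296

|PF(5,5)| = (6−5)·6^(5−1) = 1 · 1296 = 1296
E.g. (2,5,3,4,1) → sorted (1,2,3,4,5): b_i ≤ i ∀i, a PF.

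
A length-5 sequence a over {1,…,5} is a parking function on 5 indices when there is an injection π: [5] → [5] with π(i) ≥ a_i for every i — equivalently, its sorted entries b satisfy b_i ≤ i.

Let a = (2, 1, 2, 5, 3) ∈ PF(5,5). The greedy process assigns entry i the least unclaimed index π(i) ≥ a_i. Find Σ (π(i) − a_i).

2

Σπ = 5·6/2 = 15 (π permutes [5]); Σa = 2+1+2+5+3 = 13; disp = 15−13 = 2.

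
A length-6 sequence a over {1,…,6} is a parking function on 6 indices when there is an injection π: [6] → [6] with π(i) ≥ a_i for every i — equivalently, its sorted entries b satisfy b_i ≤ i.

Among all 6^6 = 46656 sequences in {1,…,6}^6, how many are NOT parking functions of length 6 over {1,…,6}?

29849

#PF = 1·7^5 = 1 · 16807 = 16807
E.g. (3,5,3,6,3,5) → sorted (3,3,3,5,5,6): b_1=3>1, not a PF.
6^6 − 16807 = 46656 − 16807 = 29849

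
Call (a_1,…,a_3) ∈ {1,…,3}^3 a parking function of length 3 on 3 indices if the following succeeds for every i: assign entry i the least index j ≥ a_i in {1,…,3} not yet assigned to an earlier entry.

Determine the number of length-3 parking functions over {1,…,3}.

|PF(3,3)| = (4−3)·4^(3−1) = 1×16 = 16
One tuple (1,2,3) → sorted (1,2,3): b_i ≤ i ∀i, a PF.

16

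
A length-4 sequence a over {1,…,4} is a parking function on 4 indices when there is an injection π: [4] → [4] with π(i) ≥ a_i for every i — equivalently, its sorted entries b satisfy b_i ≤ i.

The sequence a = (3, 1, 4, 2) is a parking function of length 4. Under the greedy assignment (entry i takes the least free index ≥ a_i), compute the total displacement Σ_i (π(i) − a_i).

0

Σπ = 10 ({1..4} each once); Σa = 3+1+4+2 = 10; disp = 10−10 = 0.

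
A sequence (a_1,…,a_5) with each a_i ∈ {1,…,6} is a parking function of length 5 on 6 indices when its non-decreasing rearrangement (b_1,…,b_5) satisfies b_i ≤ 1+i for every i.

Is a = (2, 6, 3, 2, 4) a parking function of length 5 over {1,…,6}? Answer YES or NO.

YES

Sorted: b = (2, 2, 3, 4, 6).
  b_1=2 ≤ 2
  b_2=2 ≤ 3
  b_3=3 ≤ 4
  b_4=4 ≤ 5
  b_5=6 ≤ 6
All bounds hold ⇒ YES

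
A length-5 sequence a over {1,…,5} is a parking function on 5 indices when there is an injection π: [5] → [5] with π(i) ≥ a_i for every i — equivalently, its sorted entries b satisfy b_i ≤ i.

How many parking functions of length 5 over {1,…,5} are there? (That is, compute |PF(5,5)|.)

1296

#PF = (5+1−5)·(5+1)^{5−1} = 1×1296 = 1296 [KW]
Check (3,4,2,3,1) → sorted (1,2,3,3,4): b_i ≤ i ∀i, a PF.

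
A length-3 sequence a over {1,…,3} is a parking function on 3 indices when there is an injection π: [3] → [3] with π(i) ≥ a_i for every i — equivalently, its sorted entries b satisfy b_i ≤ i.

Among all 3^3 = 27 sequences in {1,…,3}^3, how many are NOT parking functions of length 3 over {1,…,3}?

#PF = 1·4^2 = 1 · 16 = 16
Example (3,2,2) → sorted (2,2,3): b_1=2>1, not a PF.
3^3 − 16 = 27 − 16 = 11

11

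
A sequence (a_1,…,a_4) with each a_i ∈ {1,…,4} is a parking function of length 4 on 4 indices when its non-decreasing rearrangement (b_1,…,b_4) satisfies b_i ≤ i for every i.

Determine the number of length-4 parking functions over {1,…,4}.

|PF(4,4)| = (4−4+1)·(4+1)^(4−1) = 1·125 = 125 (Pollak)
Check (1,1,1,3) → sorted (1,1,1,3): b_i ≤ i ∀i, a PF.

125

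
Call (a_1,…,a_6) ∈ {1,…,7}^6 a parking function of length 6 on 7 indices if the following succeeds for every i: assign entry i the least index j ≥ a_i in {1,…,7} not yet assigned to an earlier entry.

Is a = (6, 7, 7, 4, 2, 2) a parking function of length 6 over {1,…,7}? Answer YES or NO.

Order a: b = (2, 2, 4, 6, 7, 7).
  b_1=2 ≤ 2
  b_2=2 ≤ 3
  b_3=4 ≤ 4
  b_4=6 > 5
  fails at i=4 ⇒ NO

NO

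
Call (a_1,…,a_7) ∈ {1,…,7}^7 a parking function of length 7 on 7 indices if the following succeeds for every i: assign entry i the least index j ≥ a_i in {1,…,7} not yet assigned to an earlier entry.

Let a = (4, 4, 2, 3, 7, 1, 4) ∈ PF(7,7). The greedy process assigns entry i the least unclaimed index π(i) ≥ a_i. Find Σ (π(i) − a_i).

3

Σπ = 28 ({1..7} each once); Σa = 4+4+2+3+7+1+4 = 25; disp = 28−25 = 3.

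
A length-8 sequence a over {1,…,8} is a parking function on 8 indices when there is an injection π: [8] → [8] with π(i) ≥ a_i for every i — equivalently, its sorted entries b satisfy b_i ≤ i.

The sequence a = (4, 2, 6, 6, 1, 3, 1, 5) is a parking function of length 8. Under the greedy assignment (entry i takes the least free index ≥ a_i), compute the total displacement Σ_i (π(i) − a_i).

Σπ = 36 ({1..8} each once); Σa = 4+2+6+6+1+3+1+5 = 28; disp = 36−28 = 8.

8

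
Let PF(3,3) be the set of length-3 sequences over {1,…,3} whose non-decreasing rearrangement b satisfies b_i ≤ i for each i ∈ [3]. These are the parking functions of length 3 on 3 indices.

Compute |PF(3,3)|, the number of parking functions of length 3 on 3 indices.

16

#PF = 1·4^2 = 1×16 = 16 (Pollak)
E.g. (1,2,2) → sorted (1,2,2): b_i ≤ i ∀i, a PF.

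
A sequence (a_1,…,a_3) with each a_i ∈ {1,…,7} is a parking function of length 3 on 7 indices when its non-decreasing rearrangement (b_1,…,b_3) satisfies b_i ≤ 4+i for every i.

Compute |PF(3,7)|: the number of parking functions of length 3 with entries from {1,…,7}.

#PF = (7+1−3)·(7+1)^{3−1} = 5×64 = 320
One tuple (3,1,1) → sorted (1,1,3): b_i ≤ 4+i ∀i, a PF.

320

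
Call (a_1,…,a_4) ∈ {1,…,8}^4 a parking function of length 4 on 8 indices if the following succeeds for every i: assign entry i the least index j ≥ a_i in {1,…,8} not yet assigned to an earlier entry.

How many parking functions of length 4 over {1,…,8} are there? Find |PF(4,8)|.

3645

#PF = (8−4+1)·(8+1)^(4−1) = 5×729 = 3645
E.g. (1,5,8,5) → sorted (1,5,5,8): b_i ≤ 4+i ∀i, a PF.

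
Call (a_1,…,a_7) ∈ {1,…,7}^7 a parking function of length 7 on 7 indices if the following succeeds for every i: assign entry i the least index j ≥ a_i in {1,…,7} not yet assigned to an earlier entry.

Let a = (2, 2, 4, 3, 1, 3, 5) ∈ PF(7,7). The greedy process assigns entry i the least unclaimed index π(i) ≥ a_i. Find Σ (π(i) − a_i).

Σπ = 7·8/2 = 28 (π permutes [7]); Σa = 2+2+4+3+1+3+5 = 20; disp = 28−20 = 8.

8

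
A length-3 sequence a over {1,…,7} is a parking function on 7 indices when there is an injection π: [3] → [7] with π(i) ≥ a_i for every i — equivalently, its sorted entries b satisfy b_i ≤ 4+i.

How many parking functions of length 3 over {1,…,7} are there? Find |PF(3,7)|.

|PF| = (7+1−3)·(7+1)^{3−1} = 5·64 = 320 (Pollak)
E.g. (6,1,4) → sorted (1,4,6): b_i ≤ 4+i ∀i, a PF.

320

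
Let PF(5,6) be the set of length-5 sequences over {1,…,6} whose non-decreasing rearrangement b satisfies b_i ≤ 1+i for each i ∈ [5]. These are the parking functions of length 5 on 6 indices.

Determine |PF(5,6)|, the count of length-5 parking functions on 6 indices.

#PF = (7−5)·7^(5−1) = 2×2401 = 4802 (Konheim–Weiss)
Check (4,2,2,6,4) → sorted (2,2,4,4,6): b_i ≤ 1+i ∀i, a PF.

4802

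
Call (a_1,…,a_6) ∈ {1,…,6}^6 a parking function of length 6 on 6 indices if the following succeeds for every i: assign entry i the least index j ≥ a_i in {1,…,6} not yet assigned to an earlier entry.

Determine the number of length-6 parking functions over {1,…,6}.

|PF| = (6−6+1)·(6+1)^(6−1) = 1·16807 = 16807 [KW]
One tuple (5,4,1,4,1,3) → sorted (1,1,3,4,4,5): b_i ≤ i ∀i, a PF.

16807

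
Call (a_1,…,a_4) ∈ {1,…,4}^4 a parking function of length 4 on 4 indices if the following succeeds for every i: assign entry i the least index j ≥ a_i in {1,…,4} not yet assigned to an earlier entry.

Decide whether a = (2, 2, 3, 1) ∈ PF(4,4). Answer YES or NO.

Sorted: b = (1, 2, 2, 3).
  b_1=1 ≤ 1
  b_2=2 ≤ 2
  b_3=2 ≤ 3
  b_4=3 ≤ 4
All bounds hold ⇒ YES

YES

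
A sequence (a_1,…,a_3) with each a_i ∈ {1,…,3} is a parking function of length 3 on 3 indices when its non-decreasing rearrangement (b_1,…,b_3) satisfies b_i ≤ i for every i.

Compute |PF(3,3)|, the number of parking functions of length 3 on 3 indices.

16

Count = (3−3+1)·(3+1)^(3−1) = 1·16 = 16 (Pollak)
One tuple (1,2,1) → sorted (1,1,2): b_i ≤ i ∀i, a PF.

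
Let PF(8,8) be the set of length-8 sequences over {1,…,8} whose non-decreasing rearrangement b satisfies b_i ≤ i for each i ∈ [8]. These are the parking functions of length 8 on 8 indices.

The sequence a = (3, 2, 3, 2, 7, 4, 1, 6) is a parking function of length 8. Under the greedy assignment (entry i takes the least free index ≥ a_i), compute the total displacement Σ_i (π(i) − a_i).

Σπ(i) = 1+…+8 = 36; Σa = 3+2+3+2+7+4+1+6 = 28; disp = 36−28 = 8.

8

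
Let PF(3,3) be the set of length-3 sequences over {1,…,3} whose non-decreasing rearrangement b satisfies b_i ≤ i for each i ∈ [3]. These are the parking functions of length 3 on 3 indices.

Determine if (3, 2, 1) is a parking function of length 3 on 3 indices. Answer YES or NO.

Sorted: b = (1, 2, 3).
  b_1=1 ≤ 1
  b_2=2 ≤ 2
  b_3=3 ≤ 3
All bounds hold ⇒ YES

YES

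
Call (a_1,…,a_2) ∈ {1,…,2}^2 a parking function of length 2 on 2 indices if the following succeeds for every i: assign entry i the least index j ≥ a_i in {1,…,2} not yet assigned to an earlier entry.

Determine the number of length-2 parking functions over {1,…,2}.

3

|PF(2,2)| = (2−2+1)·(2+1)^(2−1) = 1·3 = 3
E.g. (2,1) → sorted (1,2): b_i ≤ i ∀i, a PF.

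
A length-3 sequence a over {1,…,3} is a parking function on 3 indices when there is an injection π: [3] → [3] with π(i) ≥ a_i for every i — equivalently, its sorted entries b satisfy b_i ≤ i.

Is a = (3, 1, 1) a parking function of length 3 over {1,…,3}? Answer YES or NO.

YES

Order a: b = (1, 1, 3).
  b_1=1 ≤ 1
  b_2=1 ≤ 2
  b_3=3 ≤ 3
All bounds hold ⇒ YES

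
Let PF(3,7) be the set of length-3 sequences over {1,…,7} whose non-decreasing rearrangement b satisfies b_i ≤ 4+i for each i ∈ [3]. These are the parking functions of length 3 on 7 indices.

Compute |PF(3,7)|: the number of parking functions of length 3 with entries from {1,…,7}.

|PF| = 5·8^2 = 5·64 = 320 (Konheim–Weiss)
Example (5,4,1) → sorted (1,4,5): b_i ≤ 4+i ∀i, a PF.

320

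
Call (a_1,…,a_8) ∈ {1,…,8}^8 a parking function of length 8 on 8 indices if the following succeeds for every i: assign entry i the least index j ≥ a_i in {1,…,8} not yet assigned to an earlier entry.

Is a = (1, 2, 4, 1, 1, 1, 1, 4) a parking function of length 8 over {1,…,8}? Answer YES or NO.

YES

Rearranged: b = (1, 1, 1, 1, 1, 2, 4, 4).
  b_1=1 ≤ 1
  b_2=1 ≤ 2
  b_3=1 ≤ 3
  b_4=1 ≤ 4
  b_5=1 ≤ 5
  b_6=2 ≤ 6
  b_7=4 ≤ 7
  b_8=4 ≤ 8
All bounds hold ⇒ YES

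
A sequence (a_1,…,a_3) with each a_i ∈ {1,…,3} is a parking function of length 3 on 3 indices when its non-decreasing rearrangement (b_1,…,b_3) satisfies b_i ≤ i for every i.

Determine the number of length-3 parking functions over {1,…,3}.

|PF| = 1·4^2 = 1 · 16 = 16 (Konheim–Weiss)
Example (2,3,1) → sorted (1,2,3): b_i ≤ i ∀i, a PF.

16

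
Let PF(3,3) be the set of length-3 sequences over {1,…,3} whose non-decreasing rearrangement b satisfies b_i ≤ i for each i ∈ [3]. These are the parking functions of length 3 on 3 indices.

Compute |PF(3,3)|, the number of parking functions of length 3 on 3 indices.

Count = (4−3)·4^(3−1) = 1·16 = 16 [KW]
One tuple (1,1,3) → sorted (1,1,3): b_i ≤ i ∀i, a PF.

16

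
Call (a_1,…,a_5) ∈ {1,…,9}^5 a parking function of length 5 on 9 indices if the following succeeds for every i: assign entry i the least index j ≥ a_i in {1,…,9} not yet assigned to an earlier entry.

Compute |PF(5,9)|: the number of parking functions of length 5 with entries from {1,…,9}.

50000

|PF(5,9)| = (9−5+1)·(9+1)^(5−1) = 5·10000 = 50000 [KW]
E.g. (5,5,7,2,9) → sorted (2,5,5,7,9): b_i ≤ 4+i ∀i, a PF.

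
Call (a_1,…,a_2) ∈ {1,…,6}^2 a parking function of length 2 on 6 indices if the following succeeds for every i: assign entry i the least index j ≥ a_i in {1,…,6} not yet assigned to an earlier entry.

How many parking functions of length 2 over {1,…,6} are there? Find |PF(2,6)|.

35

|PF(2,6)| = 5·7^1 = 5·7 = 35 (Konheim–Weiss)
Example (2,4) → sorted (2,4): b_i ≤ 4+i ∀i, a PF.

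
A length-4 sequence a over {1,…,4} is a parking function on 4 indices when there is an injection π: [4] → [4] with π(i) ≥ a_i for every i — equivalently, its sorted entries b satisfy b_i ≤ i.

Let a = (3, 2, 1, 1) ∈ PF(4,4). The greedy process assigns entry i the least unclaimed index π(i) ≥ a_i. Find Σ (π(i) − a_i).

Σπ = 10 ({1..4} each once); Σa = 3+2+1+1 = 7; disp = 10−7 = 3.

3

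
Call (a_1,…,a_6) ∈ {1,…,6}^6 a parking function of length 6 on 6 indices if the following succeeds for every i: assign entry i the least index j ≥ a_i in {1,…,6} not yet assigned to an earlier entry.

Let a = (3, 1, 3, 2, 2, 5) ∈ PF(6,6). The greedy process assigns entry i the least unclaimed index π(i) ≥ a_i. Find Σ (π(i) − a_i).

5

Σπ(i) = 1+…+6 = 21; Σa = 3+1+3+2+2+5 = 16; disp = 21−16 = 5.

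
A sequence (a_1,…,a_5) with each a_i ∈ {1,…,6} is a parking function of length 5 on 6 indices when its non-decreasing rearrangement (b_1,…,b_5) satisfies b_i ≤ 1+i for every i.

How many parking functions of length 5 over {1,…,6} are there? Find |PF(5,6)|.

Count = (6+1−5)·(6+1)^{5−1} = 2·2401 = 4802 [KW]
One tuple (6,2,2,3,3) → sorted (2,2,3,3,6): b_i ≤ 1+i ∀i, a PF.

4802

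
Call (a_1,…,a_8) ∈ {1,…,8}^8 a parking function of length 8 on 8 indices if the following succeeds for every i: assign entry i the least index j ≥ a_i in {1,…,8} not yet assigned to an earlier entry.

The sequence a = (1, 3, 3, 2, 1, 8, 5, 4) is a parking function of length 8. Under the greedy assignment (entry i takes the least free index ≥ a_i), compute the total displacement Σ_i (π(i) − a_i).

Σπ = 36 ({1..8} each once); Σa = 1+3+3+2+1+8+5+4 = 27; disp = 36−27 = 9.

9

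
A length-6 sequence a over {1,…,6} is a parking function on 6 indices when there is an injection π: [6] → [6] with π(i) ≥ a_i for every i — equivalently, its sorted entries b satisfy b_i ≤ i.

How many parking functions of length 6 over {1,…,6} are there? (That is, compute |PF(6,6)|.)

Count = (7−6)·7^(6−1) = 1 · 16807 = 16807 (Konheim–Weiss)
Check (4,4,3,1,1,4) → sorted (1,1,3,4,4,4): b_i ≤ i ∀i, a PF.

16807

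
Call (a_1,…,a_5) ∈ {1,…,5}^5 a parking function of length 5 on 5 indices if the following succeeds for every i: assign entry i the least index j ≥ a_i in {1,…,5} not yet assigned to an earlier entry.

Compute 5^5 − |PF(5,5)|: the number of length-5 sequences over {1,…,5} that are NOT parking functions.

#PF = (6−5)·6^(5−1) = 1·1296 = 1296 (Konheim–Weiss)
Check (5,4,1,5,3) → sorted (1,3,4,5,5): b_2=3>2, not a PF.
So 3125 − 1296 = 1829 fail.

1829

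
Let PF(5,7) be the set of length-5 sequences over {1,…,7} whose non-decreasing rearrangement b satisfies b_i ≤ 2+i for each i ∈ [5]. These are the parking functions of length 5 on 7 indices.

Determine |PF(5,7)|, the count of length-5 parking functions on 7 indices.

|PF| = (7−5+1)·(7+1)^(5−1) = 3×4096 = 12288 (Konheim–Weiss)
E.g. (5,7,2,2,1) → sorted (1,2,2,5,7): b_i ≤ 2+i ∀i, a PF.

12288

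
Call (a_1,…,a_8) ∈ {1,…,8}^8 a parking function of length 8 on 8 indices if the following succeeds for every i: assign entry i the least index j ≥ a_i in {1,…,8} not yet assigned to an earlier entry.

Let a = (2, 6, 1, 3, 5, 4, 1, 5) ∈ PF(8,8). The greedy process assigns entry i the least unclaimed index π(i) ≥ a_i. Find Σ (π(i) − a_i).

9

Σπ = 36 ({1..8} each once); Σa = 2+6+1+3+5+4+1+5 = 27; disp = 36−27 = 9.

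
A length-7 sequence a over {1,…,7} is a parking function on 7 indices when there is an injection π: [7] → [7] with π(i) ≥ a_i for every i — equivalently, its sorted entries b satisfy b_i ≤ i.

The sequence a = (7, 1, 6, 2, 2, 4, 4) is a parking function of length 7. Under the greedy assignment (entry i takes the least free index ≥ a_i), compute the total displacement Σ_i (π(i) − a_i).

Σπ(i) = 1+…+7 = 28; Σa = 7+1+6+2+2+4+4 = 26; disp = 28−26 = 2.

2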